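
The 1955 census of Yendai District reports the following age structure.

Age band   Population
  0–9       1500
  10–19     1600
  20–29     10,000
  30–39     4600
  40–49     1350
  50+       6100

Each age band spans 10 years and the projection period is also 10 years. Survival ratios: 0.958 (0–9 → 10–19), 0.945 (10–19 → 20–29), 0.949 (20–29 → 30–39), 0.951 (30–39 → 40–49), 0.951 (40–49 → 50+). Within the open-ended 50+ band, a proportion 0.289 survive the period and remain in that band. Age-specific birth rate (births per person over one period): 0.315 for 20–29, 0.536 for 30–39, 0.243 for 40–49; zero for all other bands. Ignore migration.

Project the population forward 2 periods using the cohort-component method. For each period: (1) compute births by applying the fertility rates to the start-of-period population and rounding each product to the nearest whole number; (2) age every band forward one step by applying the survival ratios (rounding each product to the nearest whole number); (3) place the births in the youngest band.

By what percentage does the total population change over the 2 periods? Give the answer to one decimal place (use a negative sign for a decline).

16.0

Numbering the bands 1..6 from youngest to oldest:
[period 1]
Births: 10000 * 0.315 = 3150  |  4600 * 0.536 = 2466  |  1350 * 0.243 = 328 → 5944
Band 2: 1500 * 0.958 = 1437
Band 3: 1600 * 0.945 = 1512
Band 4: 10000 * 0.949 = 9490
Band 5: 4600 * 0.951 = 4375
Band 6: 1350 * 0.951 + 6100 * 0.289 = 1284 + 1763 = 3047
End of period: [5944, 1437, 1512, 9490, 4375, 3047]
[period 2]
Births: 1512 * 0.315 = 476  |  9490 * 0.536 = 5087  |  4375 * 0.243 = 1063 → 6626
Band 2: 5944 * 0.958 = 5694
Band 3: 1437 * 0.945 = 1358
Band 4: 1512 * 0.949 = 1435
Band 5: 9490 * 0.951 = 9025
Band 6: 4375 * 0.951 + 3047 * 0.289 = 4161 + 881 = 5042
End of period: [6626, 5694, 1358, 1435, 9025, 5042]
Total: 25150 → 29180; change = 4030; percentage change = 16.0%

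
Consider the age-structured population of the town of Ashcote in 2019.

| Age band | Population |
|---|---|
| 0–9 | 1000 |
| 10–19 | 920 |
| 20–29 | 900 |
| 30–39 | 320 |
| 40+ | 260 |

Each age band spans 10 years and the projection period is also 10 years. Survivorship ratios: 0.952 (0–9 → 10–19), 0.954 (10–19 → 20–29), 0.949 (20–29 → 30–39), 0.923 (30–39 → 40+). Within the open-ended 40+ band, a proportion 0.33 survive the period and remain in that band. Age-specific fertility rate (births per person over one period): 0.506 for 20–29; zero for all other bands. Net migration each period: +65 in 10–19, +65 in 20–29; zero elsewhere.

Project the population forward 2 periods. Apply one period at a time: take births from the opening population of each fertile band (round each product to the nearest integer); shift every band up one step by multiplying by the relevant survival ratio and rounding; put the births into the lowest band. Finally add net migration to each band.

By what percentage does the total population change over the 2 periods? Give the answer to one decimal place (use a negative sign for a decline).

[period 1]
Births: 900 × 0.506 = 455
10–19: 1000 × 0.952 = 952
20–29: 920 × 0.954 = 878
30–39: 900 × 0.949 = 854
40+: 320 × 0.923 + 260 × 0.33 = 295 + 86 = 381
Net migration: 10–19 + 65 → 1017; 20–29 + 65 → 943
Population now: 0–9=455, 10–19=1017, 20–29=943, 30–39=854, 40+=381
[period 2]
Births: 943 × 0.506 = 477
10–19: 455 × 0.952 = 433
20–29: 1017 × 0.954 = 970
30–39: 943 × 0.949 = 895
40+: 854 × 0.923 + 381 × 0.33 = 788 + 126 = 914
Net migration: 10–19 + 65 → 498; 20–29 + 65 → 1035
Population now: 0–9=477, 10–19=498, 20–29=1035, 30–39=895, 40+=914
Total: 3400 → 3819; change = 419; percentage change = 12.3%

12.3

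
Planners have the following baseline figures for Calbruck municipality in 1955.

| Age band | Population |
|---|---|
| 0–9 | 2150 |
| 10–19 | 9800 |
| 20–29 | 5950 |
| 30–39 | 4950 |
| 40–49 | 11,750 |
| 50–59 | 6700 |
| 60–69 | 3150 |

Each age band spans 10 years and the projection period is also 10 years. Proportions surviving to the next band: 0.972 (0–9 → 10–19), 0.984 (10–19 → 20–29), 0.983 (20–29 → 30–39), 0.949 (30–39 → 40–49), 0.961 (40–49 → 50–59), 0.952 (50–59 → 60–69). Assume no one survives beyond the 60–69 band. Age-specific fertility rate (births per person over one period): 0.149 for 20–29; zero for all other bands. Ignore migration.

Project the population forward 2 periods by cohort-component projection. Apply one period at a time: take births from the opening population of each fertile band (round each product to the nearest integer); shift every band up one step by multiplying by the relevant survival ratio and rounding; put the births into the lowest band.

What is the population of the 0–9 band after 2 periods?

Numbering the bands 1..7 from youngest to oldest:
— Period 1 —
Births: 5950 × 0.149 = 887
Band 2: 2150 × 0.972 = 2090
Band 3: 9800 × 0.984 = 9643
Band 4: 5950 × 0.983 = 5849
Band 5: 4950 × 0.949 = 4698
Band 6: 11750 × 0.961 = 11292
Band 7: 6700 × 0.952 = 6378
End of period: [887, 2090, 9643, 5849, 4698, 11292, 6378]
— Period 2 —
Births: 9643 × 0.149 = 1437
Band 2: 887 × 0.972 = 862
Band 3: 2090 × 0.984 = 2057
Band 4: 9643 × 0.983 = 9479
Band 5: 5849 × 0.949 = 5551
Band 6: 4698 × 0.961 = 4515
Band 7: 11292 × 0.952 = 10750
End of period: [1437, 862, 2057, 9479, 5551, 4515, 10750]

1437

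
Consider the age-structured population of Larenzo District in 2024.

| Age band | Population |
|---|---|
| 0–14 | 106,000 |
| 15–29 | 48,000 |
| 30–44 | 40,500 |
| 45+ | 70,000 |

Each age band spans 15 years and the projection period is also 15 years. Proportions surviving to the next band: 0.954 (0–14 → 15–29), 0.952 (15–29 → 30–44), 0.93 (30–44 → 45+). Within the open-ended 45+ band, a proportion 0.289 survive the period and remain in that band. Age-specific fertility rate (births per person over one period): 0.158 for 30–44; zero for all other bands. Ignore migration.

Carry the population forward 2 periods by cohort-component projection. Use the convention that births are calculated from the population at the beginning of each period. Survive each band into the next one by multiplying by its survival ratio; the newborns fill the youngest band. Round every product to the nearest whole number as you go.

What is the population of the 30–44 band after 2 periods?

After projecting period 1:
Births: 40500 × 0.158 = 6399
15–29: 106000 × 0.954 = 101124
30–44: 48000 × 0.952 = 45696
45+: 40500 × 0.93 + 70000 × 0.289 = 37665 + 20230 = 57895
Giving 6399 / 101124 / 45696 / 57895.
After projecting period 2:
Births: 45696 × 0.158 = 7220
15–29: 6399 × 0.954 = 6105
30–44: 101124 × 0.952 = 96270
45+: 45696 × 0.93 + 57895 × 0.289 = 42497 + 16732 = 59229
Giving 7220 / 6105 / 96270 / 59229.

96270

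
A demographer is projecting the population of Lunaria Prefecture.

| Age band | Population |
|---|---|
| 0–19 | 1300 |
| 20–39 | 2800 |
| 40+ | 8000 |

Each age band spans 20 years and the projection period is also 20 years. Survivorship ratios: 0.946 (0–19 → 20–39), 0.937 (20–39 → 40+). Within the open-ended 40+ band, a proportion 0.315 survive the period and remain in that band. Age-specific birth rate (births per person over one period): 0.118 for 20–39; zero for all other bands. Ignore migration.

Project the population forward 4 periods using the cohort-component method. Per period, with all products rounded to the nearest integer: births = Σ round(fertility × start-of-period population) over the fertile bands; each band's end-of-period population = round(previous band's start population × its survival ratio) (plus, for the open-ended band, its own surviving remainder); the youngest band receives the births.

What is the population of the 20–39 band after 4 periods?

Period 1:
Births: 2800 × 0.118 = 330
20–39: 1300 × 0.946 = 1230
40+: 2800 × 0.937 + 8000 × 0.315 = 2624 + 2520 = 5144
Population now: 0–19=330, 20–39=1230, 40+=5144
Period 2:
Births: 1230 × 0.118 = 145
20–39: 330 × 0.946 = 312
40+: 1230 × 0.937 + 5144 × 0.315 = 1153 + 1620 = 2773
Population now: 0–19=145, 20–39=312, 40+=2773
Period 3:
Births: 312 × 0.118 = 37
20–39: 145 × 0.946 = 137
40+: 312 × 0.937 + 2773 × 0.315 = 292 + 873 = 1165
Population now: 0–19=37, 20–39=137, 40+=1165
Period 4:
Births: 137 × 0.118 = 16
20–39: 37 × 0.946 = 35
40+: 137 × 0.937 + 1165 × 0.315 = 128 + 367 = 495
Population now: 0–19=16, 20–39=35, 40+=495

35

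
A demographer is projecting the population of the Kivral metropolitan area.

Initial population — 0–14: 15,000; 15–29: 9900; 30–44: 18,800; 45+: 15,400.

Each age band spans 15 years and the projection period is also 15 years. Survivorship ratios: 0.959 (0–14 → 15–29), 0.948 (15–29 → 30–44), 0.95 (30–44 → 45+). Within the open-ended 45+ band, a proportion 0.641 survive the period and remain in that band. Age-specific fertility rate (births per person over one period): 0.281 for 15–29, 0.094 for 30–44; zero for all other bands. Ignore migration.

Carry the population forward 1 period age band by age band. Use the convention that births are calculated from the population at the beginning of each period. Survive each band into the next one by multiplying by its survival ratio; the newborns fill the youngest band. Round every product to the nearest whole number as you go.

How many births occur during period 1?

After projecting period 1:
Births: 9900 * 0.281 = 2782, 18800 * 0.094 = 1767 ⇒ total 4549
15–29: 15000 * 0.959 = 14385
30–44: 9900 * 0.948 = 9385
45+: 18800 * 0.95 + 15400 * 0.641 = 17860 + 9871 = 27731
Giving 4549 / 14385 / 9385 / 27731.

4549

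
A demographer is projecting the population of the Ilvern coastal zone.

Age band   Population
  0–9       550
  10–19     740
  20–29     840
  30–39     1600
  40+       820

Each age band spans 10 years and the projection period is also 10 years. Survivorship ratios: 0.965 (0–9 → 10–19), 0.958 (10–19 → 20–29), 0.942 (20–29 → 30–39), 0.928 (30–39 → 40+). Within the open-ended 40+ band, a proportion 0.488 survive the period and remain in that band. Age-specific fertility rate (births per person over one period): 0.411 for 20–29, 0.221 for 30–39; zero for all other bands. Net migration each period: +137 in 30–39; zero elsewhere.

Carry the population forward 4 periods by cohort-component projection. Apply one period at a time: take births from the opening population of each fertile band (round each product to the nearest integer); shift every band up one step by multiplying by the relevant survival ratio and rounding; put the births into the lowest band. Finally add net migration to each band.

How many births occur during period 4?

402

Period 1.
Births: 840 * 0.411 = 345 ; 1600 * 0.221 = 354 — total 699
10–19: 550 * 0.965 = 531
20–29: 740 * 0.958 = 709
30–39: 840 * 0.942 = 791
40+: 1600 * 0.928 + 820 * 0.488 = 1485 + 400 = 1885
Net migration: 30–39 + 137 → 928
End of period: [699, 531, 709, 928, 1885]
Period 2.
Births: 709 * 0.411 = 291 ; 928 * 0.221 = 205 — total 496
10–19: 699 * 0.965 = 675
20–29: 531 * 0.958 = 509
30–39: 709 * 0.942 = 668
40+: 928 * 0.928 + 1885 * 0.488 = 861 + 920 = 1781
Net migration: 30–39 + 137 → 805
End of period: [496, 675, 509, 805, 1781]
Period 3.
Births: 509 * 0.411 = 209 ; 805 * 0.221 = 178 — total 387
10–19: 496 * 0.965 = 479
20–29: 675 * 0.958 = 647
30–39: 509 * 0.942 = 479
40+: 805 * 0.928 + 1781 * 0.488 = 747 + 869 = 1616
Net migration: 30–39 + 137 → 616
End of period: [387, 479, 647, 616, 1616]
Period 4.
Births: 647 * 0.411 = 266 ; 616 * 0.221 = 136 — total 402
10–19: 387 * 0.965 = 373
20–29: 479 * 0.958 = 459
30–39: 647 * 0.942 = 609
40+: 616 * 0.928 + 1616 * 0.488 = 572 + 789 = 1361
Net migration: 30–39 + 137 → 746
End of period: [402, 373, 459, 746, 1361]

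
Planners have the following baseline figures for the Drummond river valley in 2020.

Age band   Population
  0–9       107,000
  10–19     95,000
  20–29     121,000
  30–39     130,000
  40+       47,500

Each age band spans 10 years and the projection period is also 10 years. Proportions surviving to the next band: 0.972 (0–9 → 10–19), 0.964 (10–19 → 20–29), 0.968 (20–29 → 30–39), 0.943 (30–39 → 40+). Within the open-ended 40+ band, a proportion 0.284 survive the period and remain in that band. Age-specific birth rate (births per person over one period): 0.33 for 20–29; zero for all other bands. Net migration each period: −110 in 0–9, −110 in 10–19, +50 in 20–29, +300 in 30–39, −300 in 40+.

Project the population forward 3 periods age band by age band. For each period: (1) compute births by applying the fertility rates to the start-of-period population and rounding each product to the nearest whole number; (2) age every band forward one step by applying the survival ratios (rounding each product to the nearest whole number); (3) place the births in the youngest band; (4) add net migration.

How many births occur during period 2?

After projecting period 1:
Births: 121000 × 0.33 = 39930
10–19: 107000 × 0.972 = 104004
20–29: 95000 × 0.964 = 91580
30–39: 121000 × 0.968 = 117128
40+: 130000 × 0.943 + 47500 × 0.284 = 122590 + 13490 = 136080
Net migration: 0–9 − 110 → 39820; 10–19 − 110 → 103894; 20–29 + 50 → 91630; 30–39 + 300 → 117428; 40+ − 300 → 135780
→ [39820, 103894, 91630, 117428, 135780]
After projecting period 2:
Births: 91630 × 0.33 = 30238
10–19: 39820 × 0.972 = 38705
20–29: 103894 × 0.964 = 100154
30–39: 91630 × 0.968 = 88698
40+: 117428 × 0.943 + 135780 × 0.284 = 110735 + 38562 = 149297
Net migration: 0–9 − 110 → 30128; 10–19 − 110 → 38595; 20–29 + 50 → 100204; 30–39 + 300 → 88998; 40+ − 300 → 148997
→ [30128, 38595, 100204, 88998, 148997]

30238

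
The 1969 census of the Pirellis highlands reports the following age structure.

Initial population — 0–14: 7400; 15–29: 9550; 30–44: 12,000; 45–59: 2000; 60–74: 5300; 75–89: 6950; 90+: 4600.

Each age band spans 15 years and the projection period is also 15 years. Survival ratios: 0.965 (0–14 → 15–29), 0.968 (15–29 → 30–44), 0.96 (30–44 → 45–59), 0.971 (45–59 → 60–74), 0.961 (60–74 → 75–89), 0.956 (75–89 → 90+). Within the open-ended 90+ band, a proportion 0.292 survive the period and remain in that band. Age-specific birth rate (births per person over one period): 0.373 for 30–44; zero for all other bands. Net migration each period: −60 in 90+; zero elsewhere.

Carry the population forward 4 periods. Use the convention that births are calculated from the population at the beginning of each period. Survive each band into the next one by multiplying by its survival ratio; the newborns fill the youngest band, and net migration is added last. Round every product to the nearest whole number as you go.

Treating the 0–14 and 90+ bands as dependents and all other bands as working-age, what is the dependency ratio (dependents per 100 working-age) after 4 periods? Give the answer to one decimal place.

52.7

Numbering the groups 1..7 from youngest to oldest:
After projecting period 1:
Births: 12000 × 0.373 = 4476
Group 2: 7400 × 0.965 = 7141
Group 3: 9550 × 0.968 = 9244
Group 4: 12000 × 0.96 = 11520
Group 5: 2000 × 0.971 = 1942
Group 6: 5300 × 0.961 = 5093
Group 7: 6950 × 0.956 + 4600 × 0.292 = 6644 + 1343 = 7987
Net migration: Group 7 − 60 → 7927
→ [4476, 7141, 9244, 11520, 1942, 5093, 7927]
After projecting period 2:
Births: 9244 × 0.373 = 3448
Group 2: 4476 × 0.965 = 4319
Group 3: 7141 × 0.968 = 6912
Group 4: 9244 × 0.96 = 8874
Group 5: 11520 × 0.971 = 11186
Group 6: 1942 × 0.961 = 1866
Group 7: 5093 × 0.956 + 7927 × 0.292 = 4869 + 2315 = 7184
Net migration: Group 7 − 60 → 7124
→ [3448, 4319, 6912, 8874, 11186, 1866, 7124]
After projecting period 3:
Births: 6912 × 0.373 = 2578
Group 2: 3448 × 0.965 = 3327
Group 3: 4319 × 0.968 = 4181
Group 4: 6912 × 0.96 = 6636
Group 5: 8874 × 0.971 = 8617
Group 6: 11186 × 0.961 = 10750
Group 7: 1866 × 0.956 + 7124 × 0.292 = 1784 + 2080 = 3864
Net migration: Group 7 − 60 → 3804
→ [2578, 3327, 4181, 6636, 8617, 10750, 3804]
After projecting period 4:
Births: 4181 × 0.373 = 1560
Group 2: 2578 × 0.965 = 2488
Group 3: 3327 × 0.968 = 3221
Group 4: 4181 × 0.96 = 4014
Group 5: 6636 × 0.971 = 6444
Group 6: 8617 × 0.961 = 8281
Group 7: 10750 × 0.956 + 3804 × 0.292 = 10277 + 1111 = 11388
Net migration: Group 7 − 60 → 11328
→ [1560, 2488, 3221, 4014, 6444, 8281, 11328]
Dependents (band 0–14 + band 90+) = 1560 + 11328 = 12888; working-age = 24448; ratio = 12888/24448 × 100 = 52.7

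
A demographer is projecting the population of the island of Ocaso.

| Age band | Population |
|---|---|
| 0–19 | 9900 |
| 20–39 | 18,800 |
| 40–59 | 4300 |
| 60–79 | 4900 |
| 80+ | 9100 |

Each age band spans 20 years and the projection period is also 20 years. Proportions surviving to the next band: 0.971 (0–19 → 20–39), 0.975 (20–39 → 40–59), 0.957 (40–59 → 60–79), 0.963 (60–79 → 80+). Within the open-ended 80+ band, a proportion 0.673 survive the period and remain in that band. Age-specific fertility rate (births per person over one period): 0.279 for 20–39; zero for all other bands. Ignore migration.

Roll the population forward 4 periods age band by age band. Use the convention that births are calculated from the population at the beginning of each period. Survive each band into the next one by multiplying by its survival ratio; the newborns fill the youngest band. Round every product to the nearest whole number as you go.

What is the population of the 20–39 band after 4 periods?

1380

Period 1:
Births: 18800 × 0.279 = 5245
20–39: 9900 × 0.971 = 9613
40–59: 18800 × 0.975 = 18330
60–79: 4300 × 0.957 = 4115
80+: 4900 × 0.963 + 9100 × 0.673 = 4719 + 6124 = 10843
End of period: [5245, 9613, 18330, 4115, 10843]
Period 2:
Births: 9613 × 0.279 = 2682
20–39: 5245 × 0.971 = 5093
40–59: 9613 × 0.975 = 9373
60–79: 18330 × 0.957 = 17542
80+: 4115 × 0.963 + 10843 × 0.673 = 3963 + 7297 = 11260
End of period: [2682, 5093, 9373, 17542, 11260]
Period 3:
Births: 5093 × 0.279 = 1421
20–39: 2682 × 0.971 = 2604
40–59: 5093 × 0.975 = 4966
60–79: 9373 × 0.957 = 8970
80+: 17542 × 0.963 + 11260 × 0.673 = 16893 + 7578 = 24471
End of period: [1421, 2604, 4966, 8970, 24471]
Period 4:
Births: 2604 × 0.279 = 727
20–39: 1421 × 0.971 = 1380
40–59: 2604 × 0.975 = 2539
60–79: 4966 × 0.957 = 4752
80+: 8970 × 0.963 + 24471 × 0.673 = 8638 + 16469 = 25107
End of period: [727, 1380, 2539, 4752, 25107]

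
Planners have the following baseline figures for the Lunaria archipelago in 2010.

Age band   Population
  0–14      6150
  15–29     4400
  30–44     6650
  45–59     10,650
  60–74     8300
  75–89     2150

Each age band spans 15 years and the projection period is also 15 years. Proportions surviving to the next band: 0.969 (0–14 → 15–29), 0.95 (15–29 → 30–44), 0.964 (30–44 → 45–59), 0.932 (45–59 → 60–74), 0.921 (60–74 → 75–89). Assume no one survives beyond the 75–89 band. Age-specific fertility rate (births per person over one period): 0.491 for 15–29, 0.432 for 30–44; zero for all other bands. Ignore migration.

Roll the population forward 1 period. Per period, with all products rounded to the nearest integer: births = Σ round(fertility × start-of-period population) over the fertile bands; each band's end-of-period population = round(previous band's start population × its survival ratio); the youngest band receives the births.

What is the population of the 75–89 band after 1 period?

Period 1:
Births: 4400 × 0.491 = 2160  |  6650 × 0.432 = 2873 ⇒ total 5033
15–29: 6150 × 0.969 = 5959
30–44: 4400 × 0.95 = 4180
45–59: 6650 × 0.964 = 6411
60–74: 10650 × 0.932 = 9926
75–89: 8300 × 0.921 = 7644
Population now: 0–14=5033, 15–29=5959, 30–44=4180, 45–59=6411, 60–74=9926, 75–89=7644

7644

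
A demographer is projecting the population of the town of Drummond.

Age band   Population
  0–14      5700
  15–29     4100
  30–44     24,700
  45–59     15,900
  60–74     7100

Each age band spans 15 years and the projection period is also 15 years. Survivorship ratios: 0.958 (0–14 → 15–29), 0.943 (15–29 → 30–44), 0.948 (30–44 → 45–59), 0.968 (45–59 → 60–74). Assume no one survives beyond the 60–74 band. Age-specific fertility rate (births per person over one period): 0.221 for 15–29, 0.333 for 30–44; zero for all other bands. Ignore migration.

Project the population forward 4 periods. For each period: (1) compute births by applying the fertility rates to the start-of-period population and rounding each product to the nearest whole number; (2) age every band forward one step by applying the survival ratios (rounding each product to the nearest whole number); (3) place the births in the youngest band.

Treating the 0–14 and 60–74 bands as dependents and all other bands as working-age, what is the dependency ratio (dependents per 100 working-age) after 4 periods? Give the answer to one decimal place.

Let group 1 be 0–14 through group 5 = 60–74.
[period 1]
Births: 4100 × 0.221 = 906  |  24700 × 0.333 = 8225 → 9131
Group 2: 5700 × 0.958 = 5461
Group 3: 4100 × 0.943 = 3866
Group 4: 24700 × 0.948 = 23416
Group 5: 15900 × 0.968 = 15391
→ [9131, 5461, 3866, 23416, 15391]
[period 2]
Births: 5461 × 0.221 = 1207  |  3866 × 0.333 = 1287 → 2494
Group 2: 9131 × 0.958 = 8747
Group 3: 5461 × 0.943 = 5150
Group 4: 3866 × 0.948 = 3665
Group 5: 23416 × 0.968 = 22667
→ [2494, 8747, 5150, 3665, 22667]
[period 3]
Births: 8747 × 0.221 = 1933  |  5150 × 0.333 = 1715 → 3648
Group 2: 2494 × 0.958 = 2389
Group 3: 8747 × 0.943 = 8248
Group 4: 5150 × 0.948 = 4882
Group 5: 3665 × 0.968 = 3548
→ [3648, 2389, 8248, 4882, 3548]
[period 4]
Births: 2389 × 0.221 = 528  |  8248 × 0.333 = 2747 → 3275
Group 2: 3648 × 0.958 = 3495
Group 3: 2389 × 0.943 = 2253
Group 4: 8248 × 0.948 = 7819
Group 5: 4882 × 0.968 = 4726
→ [3275, 3495, 2253, 7819, 4726]
Dependents (band 0–14 + band 60–74) = 3275 + 4726 = 8001; working-age = 13567; ratio = 8001/13567 × 100 = 59.0

59.0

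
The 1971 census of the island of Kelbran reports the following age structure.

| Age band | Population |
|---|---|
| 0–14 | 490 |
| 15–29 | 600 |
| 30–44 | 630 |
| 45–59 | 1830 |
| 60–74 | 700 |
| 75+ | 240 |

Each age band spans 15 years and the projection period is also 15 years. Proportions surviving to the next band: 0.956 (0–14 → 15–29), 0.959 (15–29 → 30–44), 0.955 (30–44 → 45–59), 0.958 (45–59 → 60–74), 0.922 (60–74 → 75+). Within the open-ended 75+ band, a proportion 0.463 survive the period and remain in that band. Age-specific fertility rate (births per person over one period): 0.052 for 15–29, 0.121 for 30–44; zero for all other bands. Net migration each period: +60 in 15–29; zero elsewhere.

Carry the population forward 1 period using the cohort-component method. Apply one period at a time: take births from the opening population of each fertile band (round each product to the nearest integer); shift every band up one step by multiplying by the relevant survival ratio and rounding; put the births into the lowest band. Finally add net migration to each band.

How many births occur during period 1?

Let band 1 be 0–14 through band 6 = 75+.
— Period 1 —
Births: 600 * 0.052 = 31  |  630 * 0.121 = 76 → total 107
Band 2: 490 * 0.956 = 468
Band 3: 600 * 0.959 = 575
Band 4: 630 * 0.955 = 602
Band 5: 1830 * 0.958 = 1753
Band 6: 700 * 0.922 + 240 * 0.463 = 645 + 111 = 756
Net migration: Band 2 + 60 → 528
End of period: [107, 528, 575, 602, 1753, 756]

107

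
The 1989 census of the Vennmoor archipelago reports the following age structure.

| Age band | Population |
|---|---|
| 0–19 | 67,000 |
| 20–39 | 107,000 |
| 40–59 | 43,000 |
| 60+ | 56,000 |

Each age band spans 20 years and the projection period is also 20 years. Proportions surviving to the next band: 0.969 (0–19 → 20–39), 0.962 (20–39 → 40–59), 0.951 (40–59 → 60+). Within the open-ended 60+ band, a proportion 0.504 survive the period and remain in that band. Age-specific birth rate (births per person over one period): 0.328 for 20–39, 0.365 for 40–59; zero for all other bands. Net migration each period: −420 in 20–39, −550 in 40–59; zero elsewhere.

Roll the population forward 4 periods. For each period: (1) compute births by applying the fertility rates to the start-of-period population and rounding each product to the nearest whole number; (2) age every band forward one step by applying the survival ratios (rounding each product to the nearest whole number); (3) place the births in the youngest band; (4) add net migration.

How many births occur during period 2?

After projecting period 1:
Births: 107000 * 0.328 = 35096, 43000 * 0.365 = 15695 ⇒ total 50791
20–39: 67000 * 0.969 = 64923
40–59: 107000 * 0.962 = 102934
60+: 43000 * 0.951 + 56000 * 0.504 = 40893 + 28224 = 69117
Net migration: 20–39 − 420 → 64503; 40–59 − 550 → 102384
Giving 50791 / 64503 / 102384 / 69117.
After projecting period 2:
Births: 64503 * 0.328 = 21157, 102384 * 0.365 = 37370 ⇒ total 58527
20–39: 50791 * 0.969 = 49216
40–59: 64503 * 0.962 = 62052
60+: 102384 * 0.951 + 69117 * 0.504 = 97367 + 34835 = 132202
Net migration: 20–39 − 420 → 48796; 40–59 − 550 → 61502
Giving 58527 / 48796 / 61502 / 132202.

58527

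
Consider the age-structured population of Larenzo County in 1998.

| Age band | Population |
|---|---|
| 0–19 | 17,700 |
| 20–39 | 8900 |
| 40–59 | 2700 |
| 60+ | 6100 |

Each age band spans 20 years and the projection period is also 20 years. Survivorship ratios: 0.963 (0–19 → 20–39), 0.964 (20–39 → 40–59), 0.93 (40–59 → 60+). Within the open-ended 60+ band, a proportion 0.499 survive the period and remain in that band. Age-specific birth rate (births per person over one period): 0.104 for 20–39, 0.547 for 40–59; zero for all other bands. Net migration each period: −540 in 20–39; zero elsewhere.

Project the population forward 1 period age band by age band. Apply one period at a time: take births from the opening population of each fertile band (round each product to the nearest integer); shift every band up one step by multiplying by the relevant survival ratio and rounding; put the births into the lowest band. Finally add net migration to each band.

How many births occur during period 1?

2403

Period 1.
Births: 8900 * 0.104 = 926 ; 2700 * 0.547 = 1477 → total 2403
20–39: 17700 * 0.963 = 17045
40–59: 8900 * 0.964 = 8580
60+: 2700 * 0.93 + 6100 * 0.499 = 2511 + 3044 = 5555
Net migration: 20–39 − 540 → 16505
End of period: [2403, 16505, 8580, 5555]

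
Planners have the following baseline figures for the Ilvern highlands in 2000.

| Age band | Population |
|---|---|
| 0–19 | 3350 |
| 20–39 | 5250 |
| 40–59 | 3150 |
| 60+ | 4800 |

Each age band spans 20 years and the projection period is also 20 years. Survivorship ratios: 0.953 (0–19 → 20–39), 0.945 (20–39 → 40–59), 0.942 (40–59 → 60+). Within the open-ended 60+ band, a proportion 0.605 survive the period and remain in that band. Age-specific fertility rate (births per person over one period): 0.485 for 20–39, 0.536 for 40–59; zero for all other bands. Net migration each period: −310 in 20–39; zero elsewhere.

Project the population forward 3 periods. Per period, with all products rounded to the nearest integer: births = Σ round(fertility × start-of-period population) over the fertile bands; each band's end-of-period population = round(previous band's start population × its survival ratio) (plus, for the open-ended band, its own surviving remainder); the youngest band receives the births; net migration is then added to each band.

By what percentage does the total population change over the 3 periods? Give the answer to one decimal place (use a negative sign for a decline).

Call the groups 1 to 4, youngest first.
Period 1.
Births: 5250 × 0.485 = 2546  |  3150 × 0.536 = 1688 ⇒ total 4234
Group 2: 3350 × 0.953 = 3193
Group 3: 5250 × 0.945 = 4961
Group 4: 3150 × 0.942 + 4800 × 0.605 = 2967 + 2904 = 5871
Net migration: Group 2 − 310 → 2883
End of period: [4234, 2883, 4961, 5871]
Period 2.
Births: 2883 × 0.485 = 1398  |  4961 × 0.536 = 2659 ⇒ total 4057
Group 2: 4234 × 0.953 = 4035
Group 3: 2883 × 0.945 = 2724
Group 4: 4961 × 0.942 + 5871 × 0.605 = 4673 + 3552 = 8225
Net migration: Group 2 − 310 → 3725
End of period: [4057, 3725, 2724, 8225]
Period 3.
Births: 3725 × 0.485 = 1807  |  2724 × 0.536 = 1460 ⇒ total 3267
Group 2: 4057 × 0.953 = 3866
Group 3: 3725 × 0.945 = 3520
Group 4: 2724 × 0.942 + 8225 × 0.605 = 2566 + 4976 = 7542
Net migration: Group 2 − 310 → 3556
End of period: [3267, 3556, 3520, 7542]
Total: 16550 → 17885; change = 1335; percentage change = 8.1%

8.1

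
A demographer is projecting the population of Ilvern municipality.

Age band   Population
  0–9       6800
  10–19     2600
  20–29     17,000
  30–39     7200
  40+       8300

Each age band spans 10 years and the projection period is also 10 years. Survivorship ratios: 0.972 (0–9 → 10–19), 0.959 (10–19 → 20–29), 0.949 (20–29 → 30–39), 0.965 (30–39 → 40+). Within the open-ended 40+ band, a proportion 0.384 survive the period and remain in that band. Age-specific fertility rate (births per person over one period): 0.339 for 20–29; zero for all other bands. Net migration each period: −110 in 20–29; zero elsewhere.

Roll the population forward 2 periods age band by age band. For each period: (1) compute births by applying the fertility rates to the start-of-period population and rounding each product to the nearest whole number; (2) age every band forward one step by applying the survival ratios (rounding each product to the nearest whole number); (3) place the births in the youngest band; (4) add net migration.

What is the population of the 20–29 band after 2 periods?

6229

Let group 1 be 0–9 through group 5 = 40+.
Period 1:
Births: 17000 × 0.339 = 5763
Group 2: 6800 × 0.972 = 6610
Group 3: 2600 × 0.959 = 2493
Group 4: 17000 × 0.949 = 16133
Group 5: 7200 × 0.965 + 8300 × 0.384 = 6948 + 3187 = 10135
Net migration: Group 3 − 110 → 2383
Giving 5763 / 6610 / 2383 / 16133 / 10135.
Period 2:
Births: 2383 × 0.339 = 808
Group 2: 5763 × 0.972 = 5602
Group 3: 6610 × 0.959 = 6339
Group 4: 2383 × 0.949 = 2261
Group 5: 16133 × 0.965 + 10135 × 0.384 = 15568 + 3892 = 19460
Net migration: Group 3 − 110 → 6229
Giving 808 / 5602 / 6229 / 2261 / 19460.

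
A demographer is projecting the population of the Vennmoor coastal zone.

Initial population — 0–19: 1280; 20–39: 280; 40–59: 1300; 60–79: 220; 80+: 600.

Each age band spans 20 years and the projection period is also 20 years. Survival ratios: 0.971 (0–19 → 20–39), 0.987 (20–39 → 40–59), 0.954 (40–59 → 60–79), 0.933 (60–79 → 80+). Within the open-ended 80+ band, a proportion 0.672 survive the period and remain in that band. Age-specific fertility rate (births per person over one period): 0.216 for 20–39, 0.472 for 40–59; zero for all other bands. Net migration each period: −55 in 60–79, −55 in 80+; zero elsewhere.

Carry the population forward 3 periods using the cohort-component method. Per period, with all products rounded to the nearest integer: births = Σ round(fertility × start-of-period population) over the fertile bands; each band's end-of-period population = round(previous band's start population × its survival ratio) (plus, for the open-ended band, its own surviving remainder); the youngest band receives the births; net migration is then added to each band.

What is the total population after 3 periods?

Period 1.
Births: 280 × 0.216 = 60, 1300 × 0.472 = 614 ⇒ total 674
20–39: 1280 × 0.971 = 1243
40–59: 280 × 0.987 = 276
60–79: 1300 × 0.954 = 1240
80+: 220 × 0.933 + 600 × 0.672 = 205 + 403 = 608
Net migration: 60–79 − 55 → 1185; 80+ − 55 → 553
Population now: 0–19=674, 20–39=1243, 40–59=276, 60–79=1185, 80+=553
Period 2.
Births: 1243 × 0.216 = 268, 276 × 0.472 = 130 ⇒ total 398
20–39: 674 × 0.971 = 654
40–59: 1243 × 0.987 = 1227
60–79: 276 × 0.954 = 263
80+: 1185 × 0.933 + 553 × 0.672 = 1106 + 372 = 1478
Net migration: 60–79 − 55 → 208; 80+ − 55 → 1423
Population now: 0–19=398, 20–39=654, 40–59=1227, 60–79=208, 80+=1423
Period 3.
Births: 654 × 0.216 = 141, 1227 × 0.472 = 579 ⇒ total 720
20–39: 398 × 0.971 = 386
40–59: 654 × 0.987 = 645
60–79: 1227 × 0.954 = 1171
80+: 208 × 0.933 + 1423 × 0.672 = 194 + 956 = 1150
Net migration: 60–79 − 55 → 1116; 80+ − 55 → 1095
Population now: 0–19=720, 20–39=386, 40–59=645, 60–79=1116, 80+=1095
Total after period 3: 720 + 386 + 645 + 1116 + 1095 = 3962

3962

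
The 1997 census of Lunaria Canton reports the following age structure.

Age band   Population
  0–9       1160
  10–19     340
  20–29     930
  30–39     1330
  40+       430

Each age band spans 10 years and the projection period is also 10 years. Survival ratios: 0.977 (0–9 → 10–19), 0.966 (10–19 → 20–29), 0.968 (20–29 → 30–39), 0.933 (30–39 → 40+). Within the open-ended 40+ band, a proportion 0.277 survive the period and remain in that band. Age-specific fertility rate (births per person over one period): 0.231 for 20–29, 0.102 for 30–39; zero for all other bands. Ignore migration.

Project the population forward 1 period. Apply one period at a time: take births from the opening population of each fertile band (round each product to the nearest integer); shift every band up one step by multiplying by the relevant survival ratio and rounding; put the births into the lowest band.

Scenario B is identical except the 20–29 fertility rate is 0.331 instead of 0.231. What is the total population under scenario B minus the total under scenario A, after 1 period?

Period 1.
Births: 930 × 0.231 = 215  |  1330 × 0.102 = 136 ⇒ total 351
10–19: 1160 × 0.977 = 1133
20–29: 340 × 0.966 = 328
30–39: 930 × 0.968 = 900
40+: 1330 × 0.933 + 430 × 0.277 = 1241 + 119 = 1360
Population now: 0–9=351, 10–19=1133, 20–29=328, 30–39=900, 40+=1360
Scenario A total after 1 period: 4072
Scenario B projection —
Period 1.
Births: 930 × 0.331 = 308  |  1330 × 0.102 = 136 ⇒ total 444
10–19: 1160 × 0.977 = 1133
20–29: 340 × 0.966 = 328
30–39: 930 × 0.968 = 900
40+: 1330 × 0.933 + 430 × 0.277 = 1241 + 119 = 1360
Population now: 0–9=444, 10–19=1133, 20–29=328, 30–39=900, 40+=1360
Scenario B total after 1 period: 4165
Difference B − A = 4165 − 4072 = 93

93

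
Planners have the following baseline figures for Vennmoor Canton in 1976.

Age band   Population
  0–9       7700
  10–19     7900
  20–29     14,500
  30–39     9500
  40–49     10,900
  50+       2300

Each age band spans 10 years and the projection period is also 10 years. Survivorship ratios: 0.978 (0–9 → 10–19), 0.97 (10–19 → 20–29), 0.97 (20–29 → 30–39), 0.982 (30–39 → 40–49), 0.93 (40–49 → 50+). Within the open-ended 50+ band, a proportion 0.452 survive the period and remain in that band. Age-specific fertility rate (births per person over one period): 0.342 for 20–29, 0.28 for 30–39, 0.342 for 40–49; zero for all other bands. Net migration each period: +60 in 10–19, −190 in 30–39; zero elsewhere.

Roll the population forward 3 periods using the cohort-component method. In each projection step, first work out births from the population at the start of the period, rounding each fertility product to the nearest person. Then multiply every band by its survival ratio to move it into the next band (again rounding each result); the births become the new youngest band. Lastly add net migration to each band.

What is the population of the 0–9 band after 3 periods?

9206

[period 1]
Births: 14500 × 0.342 = 4959 ; 9500 × 0.28 = 2660 ; 10900 × 0.342 = 3728 ⇒ total 11347
10–19: 7700 × 0.978 = 7531
20–29: 7900 × 0.97 = 7663
30–39: 14500 × 0.97 = 14065
40–49: 9500 × 0.982 = 9329
50+: 10900 × 0.93 + 2300 × 0.452 = 10137 + 1040 = 11177
Net migration: 10–19 + 60 → 7591; 30–39 − 190 → 13875
End of period: [11347, 7591, 7663, 13875, 9329, 11177]
[period 2]
Births: 7663 × 0.342 = 2621 ; 13875 × 0.28 = 3885 ; 9329 × 0.342 = 3191 ⇒ total 9697
10–19: 11347 × 0.978 = 11097
20–29: 7591 × 0.97 = 7363
30–39: 7663 × 0.97 = 7433
40–49: 13875 × 0.982 = 13625
50+: 9329 × 0.93 + 11177 × 0.452 = 8676 + 5052 = 13728
Net migration: 10–19 + 60 → 11157; 30–39 − 190 → 7243
End of period: [9697, 11157, 7363, 7243, 13625, 13728]
[period 3]
Births: 7363 × 0.342 = 2518 ; 7243 × 0.28 = 2028 ; 13625 × 0.342 = 4660 ⇒ total 9206
10–19: 9697 × 0.978 = 9484
20–29: 11157 × 0.97 = 10822
30–39: 7363 × 0.97 = 7142
40–49: 7243 × 0.982 = 7113
50+: 13625 × 0.93 + 13728 × 0.452 = 12671 + 6205 = 18876
Net migration: 10–19 + 60 → 9544; 30–39 − 190 → 6952
End of period: [9206, 9544, 10822, 6952, 7113, 18876]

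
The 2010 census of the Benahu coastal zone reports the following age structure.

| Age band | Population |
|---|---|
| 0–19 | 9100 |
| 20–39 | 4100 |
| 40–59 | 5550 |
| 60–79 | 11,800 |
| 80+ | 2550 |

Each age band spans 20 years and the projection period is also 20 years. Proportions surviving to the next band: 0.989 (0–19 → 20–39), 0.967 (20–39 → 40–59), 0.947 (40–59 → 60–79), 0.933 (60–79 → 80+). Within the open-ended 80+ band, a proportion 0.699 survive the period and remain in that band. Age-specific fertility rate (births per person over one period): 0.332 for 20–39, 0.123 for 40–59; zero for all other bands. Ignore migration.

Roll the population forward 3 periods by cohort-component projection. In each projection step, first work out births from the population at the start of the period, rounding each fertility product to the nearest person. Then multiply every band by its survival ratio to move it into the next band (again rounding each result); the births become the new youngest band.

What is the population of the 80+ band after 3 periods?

After projecting period 1:
Births: 4100 × 0.332 = 1361, 5550 × 0.123 = 683 → total 2044
20–39: 9100 × 0.989 = 9000
40–59: 4100 × 0.967 = 3965
60–79: 5550 × 0.947 = 5256
80+: 11800 × 0.933 + 2550 × 0.699 = 11009 + 1782 = 12791
→ [2044, 9000, 3965, 5256, 12791]
After projecting period 2:
Births: 9000 × 0.332 = 2988, 3965 × 0.123 = 488 → total 3476
20–39: 2044 × 0.989 = 2022
40–59: 9000 × 0.967 = 8703
60–79: 3965 × 0.947 = 3755
80+: 5256 × 0.933 + 12791 × 0.699 = 4904 + 8941 = 13845
→ [3476, 2022, 8703, 3755, 13845]
After projecting period 3:
Births: 2022 × 0.332 = 671, 8703 × 0.123 = 1070 → total 1741
20–39: 3476 × 0.989 = 3438
40–59: 2022 × 0.967 = 1955
60–79: 8703 × 0.947 = 8242
80+: 3755 × 0.933 + 13845 × 0.699 = 3503 + 9678 = 13181
→ [1741, 3438, 1955, 8242, 13181]

13181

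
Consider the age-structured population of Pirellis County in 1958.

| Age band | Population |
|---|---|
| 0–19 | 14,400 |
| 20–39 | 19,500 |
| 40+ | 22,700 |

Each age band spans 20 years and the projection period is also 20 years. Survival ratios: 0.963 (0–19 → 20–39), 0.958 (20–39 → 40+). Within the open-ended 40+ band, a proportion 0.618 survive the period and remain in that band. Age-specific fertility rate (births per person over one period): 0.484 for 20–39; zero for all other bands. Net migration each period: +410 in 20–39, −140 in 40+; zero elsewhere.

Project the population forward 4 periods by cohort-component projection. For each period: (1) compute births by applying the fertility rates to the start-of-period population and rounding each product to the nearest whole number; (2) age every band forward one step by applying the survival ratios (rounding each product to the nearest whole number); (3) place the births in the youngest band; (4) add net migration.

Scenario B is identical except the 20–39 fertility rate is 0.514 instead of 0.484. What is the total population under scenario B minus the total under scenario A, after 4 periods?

Period 1.
Births: 19500 × 0.484 = 9438
20–39: 14400 × 0.963 = 13867
40+: 19500 × 0.958 + 22700 × 0.618 = 18681 + 14029 = 32710
Net migration: 20–39 + 410 → 14277; 40+ − 140 → 32570
End of period: [9438, 14277, 32570]
Period 2.
Births: 14277 × 0.484 = 6910
20–39: 9438 × 0.963 = 9089
40+: 14277 × 0.958 + 32570 × 0.618 = 13677 + 20128 = 33805
Net migration: 20–39 + 410 → 9499; 40+ − 140 → 33665
End of period: [6910, 9499, 33665]
Period 3.
Births: 9499 × 0.484 = 4598
20–39: 6910 × 0.963 = 6654
40+: 9499 × 0.958 + 33665 × 0.618 = 9100 + 20805 = 29905
Net migration: 20–39 + 410 → 7064; 40+ − 140 → 29765
End of period: [4598, 7064, 29765]
Period 4.
Births: 7064 × 0.484 = 3419
20–39: 4598 × 0.963 = 4428
40+: 7064 × 0.958 + 29765 × 0.618 = 6767 + 18395 = 25162
Net migration: 20–39 + 410 → 4838; 40+ − 140 → 25022
End of period: [3419, 4838, 25022]
Scenario A total after 4 periods: 33279
Scenario B projection —
Period 1.
Births: 19500 × 0.514 = 10023
20–39: 14400 × 0.963 = 13867
40+: 19500 × 0.958 + 22700 × 0.618 = 18681 + 14029 = 32710
Net migration: 20–39 + 410 → 14277; 40+ − 140 → 32570
End of period: [10023, 14277, 32570]
Period 2.
Births: 14277 × 0.514 = 7338
20–39: 10023 × 0.963 = 9652
40+: 14277 × 0.958 + 32570 × 0.618 = 13677 + 20128 = 33805
Net migration: 20–39 + 410 → 10062; 40+ − 140 → 33665
End of period: [7338, 10062, 33665]
Period 3.
Births: 10062 × 0.514 = 5172
20–39: 7338 × 0.963 = 7066
40+: 10062 × 0.958 + 33665 × 0.618 = 9639 + 20805 = 30444
Net migration: 20–39 + 410 → 7476; 40+ − 140 → 30304
End of period: [5172, 7476, 30304]
Period 4.
Births: 7476 × 0.514 = 3843
20–39: 5172 × 0.963 = 4981
40+: 7476 × 0.958 + 30304 × 0.618 = 7162 + 18728 = 25890
Net migration: 20–39 + 410 → 5391; 40+ − 140 → 25750
End of period: [3843, 5391, 25750]
Scenario B total after 4 periods: 34984
Difference B − A = 34984 − 33279 = 1705

1705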